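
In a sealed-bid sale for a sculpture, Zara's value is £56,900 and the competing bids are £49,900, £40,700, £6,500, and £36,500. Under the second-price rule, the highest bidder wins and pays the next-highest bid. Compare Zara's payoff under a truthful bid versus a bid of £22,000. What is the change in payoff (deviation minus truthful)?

Payoff change: -£7,000.

The highest competing bid is £49,900.
Bidding truthfully at £56,900: Zara has the top bid, wins, and pays the second-highest bid £49,900. Payoff = £56,900 − £49,900 = £7,000.
Bidding £22,000: the top bid is £49,900 (a rival), so Zara loses. Payoff = £0.
Change = £0 − £7,000 = -£7,000.
This is the dominant-strategy logic: truthful bidding weakly beats any alternative.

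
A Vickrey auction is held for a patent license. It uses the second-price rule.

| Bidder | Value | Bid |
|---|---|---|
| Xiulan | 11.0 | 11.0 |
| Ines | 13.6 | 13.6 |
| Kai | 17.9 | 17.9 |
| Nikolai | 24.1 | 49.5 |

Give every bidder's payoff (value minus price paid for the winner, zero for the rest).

Payoffs: Xiulan 0.0, Ines 0.0, Kai 0.0, Nikolai 6.2.

Ordered from highest: Nikolai 49.5, then Kai 17.9, then Ines 13.6, then Xiulan 11.0.
Nikolai has the top bid and wins; the price is the second-highest bid, 17.9.
Nikolai's payoff = 24.1 − 17.9 = 6.2. All other bidders lose, so their payoff is 0.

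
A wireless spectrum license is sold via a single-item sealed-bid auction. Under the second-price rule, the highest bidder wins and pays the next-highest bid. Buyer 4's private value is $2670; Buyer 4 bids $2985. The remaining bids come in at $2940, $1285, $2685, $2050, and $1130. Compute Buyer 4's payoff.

Highest competing bid: $2940.
Buyer 4's bid $2985 is the highest overall, so Buyer 4 wins and pays the second-highest bid, $2940.
Payoff = value − price = $2670 − $2940 = -$270.

-$270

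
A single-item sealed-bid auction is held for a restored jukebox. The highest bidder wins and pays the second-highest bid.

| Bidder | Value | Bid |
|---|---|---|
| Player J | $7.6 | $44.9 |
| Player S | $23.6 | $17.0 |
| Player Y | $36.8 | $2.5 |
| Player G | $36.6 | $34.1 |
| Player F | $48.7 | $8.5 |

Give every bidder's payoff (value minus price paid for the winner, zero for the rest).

Payoffs: Player J -$26.5, Player S $0.0, Player Y $0.0, Player G $0.0, Player F $0.0.

Bids in descending order: Player J $44.9, then Player G $34.1, then Player S $17.0, then Player F $8.5, then Player Y $2.5.
Player J has the top bid and wins; the price is the second-highest bid, $34.1.
Player J's payoff = $7.6 − $34.1 = -$26.5. All other bidders lose, so their payoff is 0.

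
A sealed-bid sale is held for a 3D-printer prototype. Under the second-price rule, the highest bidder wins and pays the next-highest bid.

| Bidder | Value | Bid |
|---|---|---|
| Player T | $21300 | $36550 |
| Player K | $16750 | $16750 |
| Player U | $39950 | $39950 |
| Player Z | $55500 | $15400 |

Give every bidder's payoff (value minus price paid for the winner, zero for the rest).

Bids in descending order: Player U $39950; Player T $36550; Player K $16750; Player Z $15400.
Player U has the top bid and wins; the price is the second-highest bid, $36550.
Player U's payoff = $39950 − $36550 = $3400. All other bidders lose, so their payoff is 0.

Player T $0, Player K $0, Player U $3400, Player Z $0.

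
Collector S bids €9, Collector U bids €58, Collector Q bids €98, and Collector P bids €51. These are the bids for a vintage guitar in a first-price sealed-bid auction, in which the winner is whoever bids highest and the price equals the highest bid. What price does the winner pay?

Bids in descending order: Collector Q €98 > Collector U €58 > Collector P €51 > Collector S €9.
Collector Q is the highest bidder, so Collector Q wins.
Under the first-price rule, the price is the highest bid: €98.

€98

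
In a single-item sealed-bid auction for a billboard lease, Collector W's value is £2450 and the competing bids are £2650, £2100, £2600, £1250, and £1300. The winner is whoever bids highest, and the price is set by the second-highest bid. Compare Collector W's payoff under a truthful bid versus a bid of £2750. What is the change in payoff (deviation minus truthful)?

The highest competing bid is £2650.
Bidding truthfully at £2450: the top bid is £2650 (a rival), so Collector W loses. Payoff = £0.
Bidding £2750: Collector W has the top bid, wins, and pays the second-highest bid £2650. Payoff = £2450 − £2650 = -£200.
Change = -£200 − £0 = -£200.
Deviating from a truthful bid can only lose payoff in a second-price auction — never gain.

Payoff change: -£200.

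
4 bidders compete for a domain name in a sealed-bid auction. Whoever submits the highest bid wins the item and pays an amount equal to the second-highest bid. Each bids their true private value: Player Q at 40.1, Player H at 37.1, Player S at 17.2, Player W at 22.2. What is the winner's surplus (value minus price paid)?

Bids in descending order: Player Q 40.1 > Player H 37.1 > Player W 22.2 > Player S 17.2.
Player Q wins with the top bid and pays the second-highest, 37.1.
Surplus = 40.1 − 37.1 = 3.0.

Winner's surplus: 3.0.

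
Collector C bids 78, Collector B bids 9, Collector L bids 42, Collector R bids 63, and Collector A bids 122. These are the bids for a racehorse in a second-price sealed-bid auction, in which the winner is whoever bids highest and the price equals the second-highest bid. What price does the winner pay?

Bids in descending order: Collector A 122 > Collector C 78 > Collector R 63 > Collector L 42 > Collector B 9.
Collector A is the highest bidder, so Collector A wins.
Under the second-price rule, the price is the second-highest bid: 78.

The winner pays 78.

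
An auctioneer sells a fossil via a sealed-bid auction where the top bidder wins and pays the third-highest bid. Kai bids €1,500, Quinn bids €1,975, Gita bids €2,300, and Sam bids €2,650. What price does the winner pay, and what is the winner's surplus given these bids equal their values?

The winner pays €1,975 for a surplus of €675.

Ranking the bids: Sam €2,650, then Gita €2,300, then Quinn €1,975, then Kai €1,500.
Sam is the highest bidder, so Sam wins.
Under the third-price rule, the price is the third-highest bid: €1,975.
Surplus = €2,650 − €1,975 = €675.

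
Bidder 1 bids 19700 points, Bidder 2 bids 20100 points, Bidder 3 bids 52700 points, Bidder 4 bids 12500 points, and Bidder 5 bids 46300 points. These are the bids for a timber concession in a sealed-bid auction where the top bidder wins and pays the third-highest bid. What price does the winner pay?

Ranking the bids: Bidder 3 52700 points; Bidder 5 46300 points; Bidder 2 20100 points; Bidder 1 19700 points; Bidder 4 12500 points.
Bidder 3 is the highest bidder, so Bidder 3 wins.
Under the third-price rule, the price is the third-highest bid: 20100 points.

The winner pays 20100 points.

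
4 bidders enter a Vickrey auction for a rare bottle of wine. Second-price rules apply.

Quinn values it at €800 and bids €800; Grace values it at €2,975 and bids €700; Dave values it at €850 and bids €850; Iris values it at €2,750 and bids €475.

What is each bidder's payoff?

Ranking the bids: Dave €850 > Quinn €800 > Grace €700 > Iris €475.
Dave has the top bid and wins; the price is the second-highest bid, €800.
Dave's payoff = €850 − €800 = €50. All other bidders lose, so their payoff is 0.

Quinn €0, Grace €0, Dave €50, Iris €0.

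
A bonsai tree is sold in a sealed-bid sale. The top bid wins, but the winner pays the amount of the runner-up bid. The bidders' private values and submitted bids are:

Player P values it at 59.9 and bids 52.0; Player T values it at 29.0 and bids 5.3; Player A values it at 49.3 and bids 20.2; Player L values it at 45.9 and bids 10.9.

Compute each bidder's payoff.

Ordered from highest: Player P 52.0; Player A 20.2; Player L 10.9; Player T 5.3.
Player P has the top bid and wins; the price is the second-highest bid, 20.2.
Player P's payoff = 59.9 − 20.2 = 39.7. All other bidders lose, so their payoff is 0.

Payoffs: Player P 39.7, Player T 0.0, Player A 0.0, Player L 0.0.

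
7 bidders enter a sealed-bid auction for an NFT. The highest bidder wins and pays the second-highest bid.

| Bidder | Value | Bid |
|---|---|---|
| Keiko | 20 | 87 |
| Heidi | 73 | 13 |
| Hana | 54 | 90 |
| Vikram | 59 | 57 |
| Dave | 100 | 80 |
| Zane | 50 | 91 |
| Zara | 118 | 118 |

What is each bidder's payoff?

Ordered from highest: Zara 118, then Zane 91, then Hana 90, then Keiko 87, then Dave 80, then Vikram 57, then Heidi 13.
Zara has the top bid and wins; the price is the second-highest bid, 91.
Zara's payoff = 118 − 91 = 27. All other bidders lose, so their payoff is 0.

Keiko 0, Heidi 0, Hana 0, Vikram 0, Dave 0, Zane 0, Zara 27.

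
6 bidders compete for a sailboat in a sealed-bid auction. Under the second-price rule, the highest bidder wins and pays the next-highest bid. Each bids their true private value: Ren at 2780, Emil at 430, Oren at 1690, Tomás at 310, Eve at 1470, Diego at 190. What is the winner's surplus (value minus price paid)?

Ranking the bids: Ren 2780; Oren 1690; Eve 1470; Emil 430; Tomás 310; Diego 190.
Ren wins with the top bid and pays the second-highest, 1690.
Surplus = 2780 − 1690 = 1090.

Winner's surplus: 1090.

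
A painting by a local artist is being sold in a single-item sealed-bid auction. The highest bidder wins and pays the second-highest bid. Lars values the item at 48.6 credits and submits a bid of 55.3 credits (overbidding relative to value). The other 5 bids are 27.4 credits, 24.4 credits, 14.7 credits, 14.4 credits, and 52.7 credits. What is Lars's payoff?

Payoff = -4.1 credits.

Highest competing bid: 52.7 credits.
Lars's bid 55.3 credits is the highest overall, so Lars wins and pays the second-highest bid, 52.7 credits.
Payoff = value − price = 48.6 credits − 52.7 credits = -4.1 credits.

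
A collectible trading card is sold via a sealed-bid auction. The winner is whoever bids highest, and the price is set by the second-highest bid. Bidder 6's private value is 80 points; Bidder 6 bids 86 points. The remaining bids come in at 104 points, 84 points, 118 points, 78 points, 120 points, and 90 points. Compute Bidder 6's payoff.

Highest competing bid: 120 points.
Bidder 6's bid 86 points is not the highest, so Bidder 6 loses, pays nothing, and earns zero payoff.

0 points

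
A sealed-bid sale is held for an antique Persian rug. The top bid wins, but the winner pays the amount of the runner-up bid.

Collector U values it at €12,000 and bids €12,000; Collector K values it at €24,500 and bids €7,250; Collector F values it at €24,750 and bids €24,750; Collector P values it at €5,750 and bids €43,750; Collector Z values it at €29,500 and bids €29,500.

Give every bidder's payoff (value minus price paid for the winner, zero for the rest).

Payoffs: Collector U €0, Collector K €0, Collector F €0, Collector P -€23,750, Collector Z €0.

Sorted high to low: Collector P €43,750; Collector Z €29,500; Collector F €24,750; Collector U €12,000; Collector K €7,250.
Collector P has the top bid and wins; the price is the second-highest bid, €29,500.
Collector P's payoff = €5,750 − €29,500 = -€23,750. All other bidders lose, so their payoff is 0.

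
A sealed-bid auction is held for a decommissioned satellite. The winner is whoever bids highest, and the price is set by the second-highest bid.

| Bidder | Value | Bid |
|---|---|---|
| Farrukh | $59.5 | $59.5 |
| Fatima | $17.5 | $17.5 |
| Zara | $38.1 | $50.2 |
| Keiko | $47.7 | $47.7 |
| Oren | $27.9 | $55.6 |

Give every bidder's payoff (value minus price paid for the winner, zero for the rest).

Payoffs: Farrukh $3.9, Fatima $0.0, Zara $0.0, Keiko $0.0, Oren $0.0.

Sorted high to low: Farrukh $59.5, then Oren $55.6, then Zara $50.2, then Keiko $47.7, then Fatima $17.5.
Farrukh has the top bid and wins; the price is the second-highest bid, $55.6.
Farrukh's payoff = $59.5 − $55.6 = $3.9. All other bidders lose, so their payoff is 0.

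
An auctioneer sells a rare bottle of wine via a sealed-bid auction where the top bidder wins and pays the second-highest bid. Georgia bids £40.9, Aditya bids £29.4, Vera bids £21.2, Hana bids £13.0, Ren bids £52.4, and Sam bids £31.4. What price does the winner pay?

£40.9

Ordered from highest: Ren £52.4 > Georgia £40.9 > Sam £31.4 > Aditya £29.4 > Vera £21.2 > Hana £13.0.
Ren is the highest bidder, so Ren wins.
Under the second-price rule, the price is the second-highest bid: £40.9.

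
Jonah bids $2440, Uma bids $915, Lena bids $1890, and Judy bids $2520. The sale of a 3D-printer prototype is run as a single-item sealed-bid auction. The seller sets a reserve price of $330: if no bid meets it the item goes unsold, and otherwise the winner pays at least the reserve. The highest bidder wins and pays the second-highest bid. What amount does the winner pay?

$2440

Ranking the bids: Judy $2520, then Jonah $2440, then Lena $1890, then Uma $915.
Judy has the highest bid, so Judy wins.
The second-highest bid is $2440, which exceeds the reserve, so that sets the price.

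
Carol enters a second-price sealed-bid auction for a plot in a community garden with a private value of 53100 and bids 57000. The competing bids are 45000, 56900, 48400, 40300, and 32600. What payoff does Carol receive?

Payoff = -3800.

Highest competing bid: 56900.
Carol's bid 57000 is the highest overall, so Carol wins and pays the second-highest bid, 56900.
Payoff = value − price = 53100 − 56900 = -3800.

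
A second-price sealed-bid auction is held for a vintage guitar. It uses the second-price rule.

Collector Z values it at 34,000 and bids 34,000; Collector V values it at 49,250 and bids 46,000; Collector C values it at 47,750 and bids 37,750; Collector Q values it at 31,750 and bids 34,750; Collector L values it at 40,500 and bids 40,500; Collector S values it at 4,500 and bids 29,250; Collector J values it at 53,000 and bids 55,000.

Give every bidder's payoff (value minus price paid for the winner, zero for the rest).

Collector Z 0, Collector V 0, Collector C 0, Collector Q 0, Collector L 0, Collector S 0, Collector J 7,000.

Bids in descending order: Collector J 55,000 > Collector V 46,000 > Collector L 40,500 > Collector C 37,750 > Collector Q 34,750 > Collector Z 34,000 > Collector S 29,250.
Collector J has the top bid and wins; the price is the second-highest bid, 46,000.
Collector J's payoff = 53,000 − 46,000 = 7,000. All other bidders lose, so their payoff is 0.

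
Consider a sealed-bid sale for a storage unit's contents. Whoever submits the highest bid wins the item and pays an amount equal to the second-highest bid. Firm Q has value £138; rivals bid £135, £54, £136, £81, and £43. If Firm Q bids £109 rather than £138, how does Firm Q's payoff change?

The highest competing bid is £136.
Bidding truthfully at £138: Firm Q has the top bid, wins, and pays the second-highest bid £136. Payoff = £138 − £136 = £2.
Bidding £109: the top bid is £136 (a rival), so Firm Q loses. Payoff = £0.
Change = £0 − £2 = -£2.

Payoff change: -£2.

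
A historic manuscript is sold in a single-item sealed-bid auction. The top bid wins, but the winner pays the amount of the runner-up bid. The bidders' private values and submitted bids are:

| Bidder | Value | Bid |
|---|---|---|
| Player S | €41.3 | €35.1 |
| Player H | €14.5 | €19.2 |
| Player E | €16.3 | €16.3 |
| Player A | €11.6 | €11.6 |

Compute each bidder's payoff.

Payoffs: Player S €22.1, Player H €0.0, Player E €0.0, Player A €0.0.

Ranking the bids: Player S €35.1 > Player H €19.2 > Player E €16.3 > Player A €11.6.
Player S has the top bid and wins; the price is the second-highest bid, €19.2.
Player S's payoff = €41.3 − €19.2 = €22.1. All other bidders lose, so their payoff is 0.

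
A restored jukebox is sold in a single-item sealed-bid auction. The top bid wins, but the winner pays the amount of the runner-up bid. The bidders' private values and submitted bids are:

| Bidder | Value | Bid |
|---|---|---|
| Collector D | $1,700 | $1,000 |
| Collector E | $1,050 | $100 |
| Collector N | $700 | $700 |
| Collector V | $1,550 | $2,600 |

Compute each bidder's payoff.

Ordered from highest: Collector V $2,600 > Collector D $1,000 > Collector N $700 > Collector E $100.
Collector V has the top bid and wins; the price is the second-highest bid, $1,000.
Collector V's payoff = $1,550 − $1,000 = $550. All other bidders lose, so their payoff is 0.

Payoffs: Collector D $0, Collector E $0, Collector N $0, Collector V $550.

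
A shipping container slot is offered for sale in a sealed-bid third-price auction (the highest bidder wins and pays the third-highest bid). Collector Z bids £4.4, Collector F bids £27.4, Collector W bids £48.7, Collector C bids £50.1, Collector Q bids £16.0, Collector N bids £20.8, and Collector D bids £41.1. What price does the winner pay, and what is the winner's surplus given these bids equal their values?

The winner pays £41.1 for a surplus of £9.0.

Sorted high to low: Collector C £50.1, then Collector W £48.7, then Collector D £41.1, then Collector F £27.4, then Collector N £20.8, then Collector Q £16.0, then Collector Z £4.4.
Collector C is the highest bidder, so Collector C wins.
Under the third-price rule, the price is the third-highest bid: £41.1.
Surplus = £50.1 − £41.1 = £9.0.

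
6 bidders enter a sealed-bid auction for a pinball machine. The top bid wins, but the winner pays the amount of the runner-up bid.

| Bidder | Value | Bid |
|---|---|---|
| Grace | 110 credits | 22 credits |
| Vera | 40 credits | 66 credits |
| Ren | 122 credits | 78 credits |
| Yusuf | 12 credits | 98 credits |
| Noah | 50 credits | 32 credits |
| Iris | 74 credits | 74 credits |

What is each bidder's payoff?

Grace 0 credits, Vera 0 credits, Ren 0 credits, Yusuf -66 credits, Noah 0 credits, Iris 0 credits.

Bids in descending order: Yusuf 98 credits > Ren 78 credits > Iris 74 credits > Vera 66 credits > Noah 32 credits > Grace 22 credits.
Yusuf has the top bid and wins; the price is the second-highest bid, 78 credits.
Yusuf's payoff = 12 credits − 78 credits = -66 credits. All other bidders lose, so their payoff is 0.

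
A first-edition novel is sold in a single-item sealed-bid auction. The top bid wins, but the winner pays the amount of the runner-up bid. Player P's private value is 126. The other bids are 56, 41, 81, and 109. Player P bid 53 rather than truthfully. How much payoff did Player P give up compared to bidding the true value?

17

The highest competing bid is 109.
Bidding truthfully at 126: Player P has the top bid, wins, and pays the second-highest bid 109. Payoff = 126 − 109 = 17.
Bidding 53: the top bid is 109 (a rival), so Player P loses. Payoff = 0.
Regret = truthful payoff − actual payoff = 17 − 0 = 17.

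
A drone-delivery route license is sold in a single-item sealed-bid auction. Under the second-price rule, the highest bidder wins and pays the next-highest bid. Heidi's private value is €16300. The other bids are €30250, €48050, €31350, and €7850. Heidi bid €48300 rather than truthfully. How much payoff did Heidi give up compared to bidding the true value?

Regret: €31750.

The highest competing bid is €48050.
Bidding truthfully at €16300: the top bid is €48050 (a rival), so Heidi loses. Payoff = €0.
Bidding €48300: Heidi has the top bid, wins, and pays the second-highest bid €48050. Payoff = €16300 − €48050 = -€31750.
Regret = truthful payoff − actual payoff = €0 − -€31750 = €31750.
Deviating from a truthful bid can only lose payoff in a second-price auction — never gain.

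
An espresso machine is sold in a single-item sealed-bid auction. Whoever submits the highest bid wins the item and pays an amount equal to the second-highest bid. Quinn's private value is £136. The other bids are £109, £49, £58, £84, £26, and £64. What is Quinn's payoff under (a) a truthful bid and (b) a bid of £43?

(a) £27  (b) £0

The highest competing bid is £109.
Bidding truthfully at £136: Quinn has the top bid, wins, and pays the second-highest bid £109. Payoff = £136 − £109 = £27.
Bidding £43: the top bid is £109 (a rival), so Quinn loses. Payoff = £0.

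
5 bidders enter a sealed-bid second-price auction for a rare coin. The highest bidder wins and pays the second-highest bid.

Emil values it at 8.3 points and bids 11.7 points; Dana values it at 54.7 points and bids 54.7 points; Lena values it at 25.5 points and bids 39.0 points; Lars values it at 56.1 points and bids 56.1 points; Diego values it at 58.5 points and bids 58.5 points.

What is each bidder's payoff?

Bids in descending order: Diego 58.5 points, then Lars 56.1 points, then Dana 54.7 points, then Lena 39.0 points, then Emil 11.7 points.
Diego has the top bid and wins; the price is the second-highest bid, 56.1 points.
Diego's payoff = 58.5 points − 56.1 points = 2.4 points. All other bidders lose, so their payoff is 0.

Payoffs: Emil 0.0 points, Dana 0.0 points, Lena 0.0 points, Lars 0.0 points, Diego 2.4 points.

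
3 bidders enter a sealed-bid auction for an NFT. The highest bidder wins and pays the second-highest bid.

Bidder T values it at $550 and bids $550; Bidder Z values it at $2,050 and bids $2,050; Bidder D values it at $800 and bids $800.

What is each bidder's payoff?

Sorted high to low: Bidder Z $2,050; Bidder D $800; Bidder T $550.
Bidder Z has the top bid and wins; the price is the second-highest bid, $800.
Bidder Z's payoff = $2,050 − $800 = $1,250. All other bidders lose, so their payoff is 0.

Payoffs: Bidder T $0, Bidder Z $1,250, Bidder D $0.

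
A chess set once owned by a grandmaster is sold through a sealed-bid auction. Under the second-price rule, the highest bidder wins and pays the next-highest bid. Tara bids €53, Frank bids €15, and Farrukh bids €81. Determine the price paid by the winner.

Bids in descending order: Farrukh €81; Tara €53; Frank €15.
Farrukh has the highest bid, so Farrukh wins.
The second-highest bid is €53, so that is what Farrukh pays.

Price paid: €53.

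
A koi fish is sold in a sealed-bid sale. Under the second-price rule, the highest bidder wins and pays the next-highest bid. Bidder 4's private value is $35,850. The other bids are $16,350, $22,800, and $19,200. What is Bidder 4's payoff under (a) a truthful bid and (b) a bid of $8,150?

(a) $13,050  (b) $0

The highest competing bid is $22,800.
Bidding truthfully at $35,850: Bidder 4 has the top bid, wins, and pays the second-highest bid $22,800. Payoff = $35,850 − $22,800 = $13,050.
Bidding $8,150: the top bid is $22,800 (a rival), so Bidder 4 loses. Payoff = $0.
Deviating from a truthful bid can only lose payoff in a second-price auction — never gain.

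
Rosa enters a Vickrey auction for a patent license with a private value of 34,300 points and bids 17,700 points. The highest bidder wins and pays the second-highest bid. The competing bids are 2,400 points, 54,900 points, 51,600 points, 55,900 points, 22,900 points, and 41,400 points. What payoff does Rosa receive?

Highest competing bid: 55,900 points.
Rosa's bid 17,700 points is not the highest, so Rosa loses, pays nothing, and earns zero payoff.

Payoff = 0 points.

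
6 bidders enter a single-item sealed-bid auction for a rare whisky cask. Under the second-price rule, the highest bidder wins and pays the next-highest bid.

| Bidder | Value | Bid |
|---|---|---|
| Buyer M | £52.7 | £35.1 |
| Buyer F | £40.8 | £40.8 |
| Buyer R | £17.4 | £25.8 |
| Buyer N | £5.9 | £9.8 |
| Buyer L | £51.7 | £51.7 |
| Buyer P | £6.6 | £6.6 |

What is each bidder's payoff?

Buyer M £0.0, Buyer F £0.0, Buyer R £0.0, Buyer N £0.0, Buyer L £10.9, Buyer P £0.0.

Ordered from highest: Buyer L £51.7 > Buyer F £40.8 > Buyer M £35.1 > Buyer R £25.8 > Buyer N £9.8 > Buyer P £6.6.
Buyer L has the top bid and wins; the price is the second-highest bid, £40.8.
Buyer L's payoff = £51.7 − £40.8 = £10.9. All other bidders lose, so their payoff is 0.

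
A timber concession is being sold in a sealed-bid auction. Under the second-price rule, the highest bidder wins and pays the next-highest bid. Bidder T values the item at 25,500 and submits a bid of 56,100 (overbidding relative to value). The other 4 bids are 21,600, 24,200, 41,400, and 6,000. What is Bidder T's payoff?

Payoff = -15,900.

Highest competing bid: 41,400.
Bidder T's bid 56,100 is the highest overall, so Bidder T wins and pays the second-highest bid, 41,400.
Payoff = value − price = 25,500 − 41,400 = -15,900.
Overbidding won the item at a price above value — truthful bidding would have avoided this loss.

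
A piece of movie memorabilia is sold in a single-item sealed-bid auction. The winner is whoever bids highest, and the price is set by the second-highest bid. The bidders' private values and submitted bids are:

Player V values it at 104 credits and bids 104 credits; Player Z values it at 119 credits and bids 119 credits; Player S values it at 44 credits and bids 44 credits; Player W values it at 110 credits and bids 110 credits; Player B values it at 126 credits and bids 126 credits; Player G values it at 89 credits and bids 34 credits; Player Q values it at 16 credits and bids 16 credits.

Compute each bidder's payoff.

Bids in descending order: Player B 126 credits > Player Z 119 credits > Player W 110 credits > Player V 104 credits > Player S 44 credits > Player G 34 credits > Player Q 16 credits.
Player B has the top bid and wins; the price is the second-highest bid, 119 credits.
Player B's payoff = 126 credits − 119 credits = 7 credits. All other bidders lose, so their payoff is 0.

Payoffs: Player V 0 credits, Player Z 0 credits, Player S 0 credits, Player W 0 credits, Player B 7 credits, Player G 0 credits, Player Q 0 credits.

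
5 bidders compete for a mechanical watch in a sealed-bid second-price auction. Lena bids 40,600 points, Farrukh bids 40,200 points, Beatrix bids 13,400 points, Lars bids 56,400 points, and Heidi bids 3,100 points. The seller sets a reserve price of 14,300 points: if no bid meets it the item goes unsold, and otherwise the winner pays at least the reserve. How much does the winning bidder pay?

Ordered from highest: Lars 56,400 points > Lena 40,600 points > Farrukh 40,200 points > Beatrix 13,400 points > Heidi 3,100 points.
Lars has the highest bid, so Lars wins.
The second-highest bid is 40,600 points, which exceeds the reserve, so that sets the price.

40,600 points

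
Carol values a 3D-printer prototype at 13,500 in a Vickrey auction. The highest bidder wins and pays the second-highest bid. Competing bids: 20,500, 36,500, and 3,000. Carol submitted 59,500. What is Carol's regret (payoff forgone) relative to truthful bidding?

The highest competing bid is 36,500.
Bidding truthfully at 13,500: the top bid is 36,500 (a rival), so Carol loses. Payoff = 0.
Bidding 59,500: Carol has the top bid, wins, and pays the second-highest bid 36,500. Payoff = 13,500 − 36,500 = -23,000.
Regret = truthful payoff − actual payoff = 0 − -23,000 = 23,000.

Regret: 23,000.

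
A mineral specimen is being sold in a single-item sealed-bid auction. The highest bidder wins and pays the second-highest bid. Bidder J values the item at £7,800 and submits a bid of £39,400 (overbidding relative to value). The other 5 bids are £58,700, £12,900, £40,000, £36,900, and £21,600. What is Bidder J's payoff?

Highest competing bid: £58,700.
Bidder J's bid £39,400 is not the highest, so Bidder J loses, pays nothing, and earns zero payoff.

Bidder J's payoff: £0.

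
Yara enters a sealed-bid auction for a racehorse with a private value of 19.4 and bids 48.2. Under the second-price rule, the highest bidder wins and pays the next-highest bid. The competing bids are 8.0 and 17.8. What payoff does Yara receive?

Payoff = 1.6.

Highest competing bid: 17.8.
Yara's bid 48.2 is the highest overall, so Yara wins and pays the second-highest bid, 17.8.
Payoff = value − price = 19.4 − 17.8 = 1.6.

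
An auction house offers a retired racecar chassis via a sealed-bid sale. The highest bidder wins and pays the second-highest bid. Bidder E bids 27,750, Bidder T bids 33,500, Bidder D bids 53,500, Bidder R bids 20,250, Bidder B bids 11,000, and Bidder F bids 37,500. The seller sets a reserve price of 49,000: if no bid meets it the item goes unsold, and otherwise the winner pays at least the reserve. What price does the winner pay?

Sorted high to low: Bidder D 53,500, then Bidder F 37,500, then Bidder T 33,500, then Bidder E 27,750, then Bidder R 20,250, then Bidder B 11,000.
Bidder D has the highest bid, so Bidder D wins.
The second-highest bid is 37,500, but the reserve 49,000 is higher, so the price is the reserve.

Price paid: 49,000.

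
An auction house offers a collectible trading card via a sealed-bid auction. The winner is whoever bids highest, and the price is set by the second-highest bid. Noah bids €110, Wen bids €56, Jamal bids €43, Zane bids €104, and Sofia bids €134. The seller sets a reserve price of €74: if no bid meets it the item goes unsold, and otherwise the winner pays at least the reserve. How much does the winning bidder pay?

Ranking the bids: Sofia €134; Noah €110; Zane €104; Wen €56; Jamal €43.
Sofia has the highest bid, so Sofia wins.
The second-highest bid is €110, which exceeds the reserve, so that sets the price.

Price paid: €110.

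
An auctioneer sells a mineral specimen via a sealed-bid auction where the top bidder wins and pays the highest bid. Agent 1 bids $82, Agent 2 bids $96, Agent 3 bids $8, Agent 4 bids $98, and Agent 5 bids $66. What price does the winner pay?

Bids in descending order: Agent 4 $98, then Agent 2 $96, then Agent 1 $82, then Agent 5 $66, then Agent 3 $8.
Agent 4 is the highest bidder, so Agent 4 wins.
Under the first-price rule, the price is the highest bid: $98.

Price paid: $98.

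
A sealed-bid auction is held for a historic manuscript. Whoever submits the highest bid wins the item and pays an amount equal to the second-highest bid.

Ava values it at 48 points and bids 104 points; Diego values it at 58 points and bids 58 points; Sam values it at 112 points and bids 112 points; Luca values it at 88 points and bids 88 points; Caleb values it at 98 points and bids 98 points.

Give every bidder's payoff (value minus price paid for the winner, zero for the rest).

Ava 0 points, Diego 0 points, Sam 8 points, Luca 0 points, Caleb 0 points.

Sorted high to low: Sam 112 points, then Ava 104 points, then Caleb 98 points, then Luca 88 points, then Diego 58 points.
Sam has the top bid and wins; the price is the second-highest bid, 104 points.
Sam's payoff = 112 points − 104 points = 8 points. All other bidders lose, so their payoff is 0.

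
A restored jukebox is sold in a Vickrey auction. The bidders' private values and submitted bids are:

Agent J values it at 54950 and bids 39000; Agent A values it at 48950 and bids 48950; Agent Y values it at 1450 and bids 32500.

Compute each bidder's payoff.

Agent J 0, Agent A 9950, Agent Y 0.

Bids in descending order: Agent A 48950, then Agent J 39000, then Agent Y 32500.
Agent A has the top bid and wins; the price is the second-highest bid, 39000.
Agent A's payoff = 48950 − 39000 = 9950. All other bidders lose, so their payoff is 0.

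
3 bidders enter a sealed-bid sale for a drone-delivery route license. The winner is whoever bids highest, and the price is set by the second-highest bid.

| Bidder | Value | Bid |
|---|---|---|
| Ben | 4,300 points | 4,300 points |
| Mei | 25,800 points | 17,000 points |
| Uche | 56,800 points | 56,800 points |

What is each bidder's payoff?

Ordered from highest: Uche 56,800 points, then Mei 17,000 points, then Ben 4,300 points.
Uche has the top bid and wins; the price is the second-highest bid, 17,000 points.
Uche's payoff = 56,800 points − 17,000 points = 39,800 points. All other bidders lose, so their payoff is 0.

Ben 0 points, Mei 0 points, Uche 39,800 points.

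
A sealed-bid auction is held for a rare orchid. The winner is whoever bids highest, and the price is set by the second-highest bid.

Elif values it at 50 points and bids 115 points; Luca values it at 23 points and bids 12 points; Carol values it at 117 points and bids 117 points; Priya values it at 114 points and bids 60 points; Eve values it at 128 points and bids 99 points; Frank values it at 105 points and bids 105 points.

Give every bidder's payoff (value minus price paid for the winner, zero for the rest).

Elif 0 points, Luca 0 points, Carol 2 points, Priya 0 points, Eve 0 points, Frank 0 points.

Bids in descending order: Carol 117 points, then Elif 115 points, then Frank 105 points, then Eve 99 points, then Priya 60 points, then Luca 12 points.
Carol has the top bid and wins; the price is the second-highest bid, 115 points.
Carol's payoff = 117 points − 115 points = 2 points. All other bidders lose, so their payoff is 0.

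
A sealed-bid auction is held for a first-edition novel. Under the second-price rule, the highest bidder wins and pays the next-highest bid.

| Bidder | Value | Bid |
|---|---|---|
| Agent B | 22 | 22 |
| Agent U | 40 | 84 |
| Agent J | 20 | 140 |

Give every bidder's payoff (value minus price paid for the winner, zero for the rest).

Payoffs: Agent B 0, Agent U 0, Agent J -64.

Bids in descending order: Agent J 140; Agent U 84; Agent B 22.
Agent J has the top bid and wins; the price is the second-highest bid, 84.
Agent J's payoff = 20 − 84 = -64. All other bidders lose, so their payoff is 0.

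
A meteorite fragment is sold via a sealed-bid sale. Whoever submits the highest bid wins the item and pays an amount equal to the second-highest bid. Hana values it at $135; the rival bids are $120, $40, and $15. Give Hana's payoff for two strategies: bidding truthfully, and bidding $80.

(a) $15  (b) $0

The highest competing bid is $120.
Bidding truthfully at $135: Hana has the top bid, wins, and pays the second-highest bid $120. Payoff = $135 − $120 = $15.
Bidding $80: the top bid is $120 (a rival), so Hana loses. Payoff = $0.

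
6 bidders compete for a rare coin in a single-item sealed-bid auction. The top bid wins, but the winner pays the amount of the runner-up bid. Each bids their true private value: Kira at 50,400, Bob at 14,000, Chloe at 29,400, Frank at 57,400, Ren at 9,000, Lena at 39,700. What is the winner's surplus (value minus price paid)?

Sorted high to low: Frank 57,400; Kira 50,400; Lena 39,700; Chloe 29,400; Bob 14,000; Ren 9,000.
Frank wins with the top bid and pays the second-highest, 50,400.
Surplus = 57,400 − 50,400 = 7,000.

7,000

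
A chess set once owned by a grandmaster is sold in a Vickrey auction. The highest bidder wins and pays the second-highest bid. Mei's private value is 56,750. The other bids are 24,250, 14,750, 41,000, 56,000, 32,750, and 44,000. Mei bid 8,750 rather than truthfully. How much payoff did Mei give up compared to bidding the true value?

Regret: 750.

The highest competing bid is 56,000.
Bidding truthfully at 56,750: Mei has the top bid, wins, and pays the second-highest bid 56,000. Payoff = 56,750 − 56,000 = 750.
Bidding 8,750: the top bid is 56,000 (a rival), so Mei loses. Payoff = 0.
Regret = truthful payoff − actual payoff = 750 − 0 = 750.
Deviating from a truthful bid can only lose payoff in a second-price auction — never gain.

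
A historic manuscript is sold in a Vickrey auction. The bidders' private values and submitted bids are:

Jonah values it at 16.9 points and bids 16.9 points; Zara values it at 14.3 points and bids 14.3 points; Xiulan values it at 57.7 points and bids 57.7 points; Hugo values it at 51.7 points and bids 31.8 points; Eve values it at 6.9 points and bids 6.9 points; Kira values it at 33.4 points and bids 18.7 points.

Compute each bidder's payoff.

Bids in descending order: Xiulan 57.7 points, then Hugo 31.8 points, then Kira 18.7 points, then Jonah 16.9 points, then Zara 14.3 points, then Eve 6.9 points.
Xiulan has the top bid and wins; the price is the second-highest bid, 31.8 points.
Xiulan's payoff = 57.7 points − 31.8 points = 25.9 points. All other bidders lose, so their payoff is 0.

Payoffs: Jonah 0.0 points, Zara 0.0 points, Xiulan 25.9 points, Hugo 0.0 points, Eve 0.0 points, Kira 0.0 points.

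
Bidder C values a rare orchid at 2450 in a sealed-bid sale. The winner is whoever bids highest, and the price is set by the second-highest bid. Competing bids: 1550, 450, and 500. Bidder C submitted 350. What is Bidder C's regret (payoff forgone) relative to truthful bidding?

The highest competing bid is 1550.
Bidding truthfully at 2450: Bidder C has the top bid, wins, and pays the second-highest bid 1550. Payoff = 2450 − 1550 = 900.
Bidding 350: the top bid is 1550 (a rival), so Bidder C loses. Payoff = 0.
Regret = truthful payoff − actual payoff = 900 − 0 = 900.
Deviating from a truthful bid can only lose payoff in a second-price auction — never gain.

Regret: 900.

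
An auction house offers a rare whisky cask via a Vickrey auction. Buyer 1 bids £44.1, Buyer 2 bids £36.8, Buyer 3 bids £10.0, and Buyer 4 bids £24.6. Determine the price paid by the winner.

Price paid: £36.8.

Sorted high to low: Buyer 1 £44.1, then Buyer 2 £36.8, then Buyer 4 £24.6, then Buyer 3 £10.0.
Buyer 1 has the highest bid, so Buyer 1 wins.
The second-highest bid is £36.8, so that is what Buyer 1 pays.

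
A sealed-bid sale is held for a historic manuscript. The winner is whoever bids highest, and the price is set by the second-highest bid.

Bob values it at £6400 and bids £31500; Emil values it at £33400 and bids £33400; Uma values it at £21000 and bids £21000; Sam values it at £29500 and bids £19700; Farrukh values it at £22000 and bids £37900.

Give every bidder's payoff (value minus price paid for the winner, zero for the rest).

Payoffs: Bob £0, Emil £0, Uma £0, Sam £0, Farrukh -£11400.

Bids in descending order: Farrukh £37900; Emil £33400; Bob £31500; Uma £21000; Sam £19700.
Farrukh has the top bid and wins; the price is the second-highest bid, £33400.
Farrukh's payoff = £22000 − £33400 = -£11400. All other bidders lose, so their payoff is 0.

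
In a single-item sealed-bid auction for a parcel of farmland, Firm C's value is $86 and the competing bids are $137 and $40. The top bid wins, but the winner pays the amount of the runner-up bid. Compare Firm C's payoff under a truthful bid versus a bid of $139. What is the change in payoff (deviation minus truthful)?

The highest competing bid is $137.
Bidding truthfully at $86: the top bid is $137 (a rival), so Firm C loses. Payoff = $0.
Bidding $139: Firm C has the top bid, wins, and pays the second-highest bid $137. Payoff = $86 − $137 = -$51.
Change = -$51 − $0 = -$51.

-$51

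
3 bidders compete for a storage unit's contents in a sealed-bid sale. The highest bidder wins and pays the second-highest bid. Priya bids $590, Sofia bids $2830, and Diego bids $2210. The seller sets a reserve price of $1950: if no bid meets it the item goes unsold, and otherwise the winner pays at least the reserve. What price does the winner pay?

The winner pays $2210.

Ordered from highest: Sofia $2830 > Diego $2210 > Priya $590.
Sofia has the highest bid, so Sofia wins.
The second-highest bid is $2210, which exceeds the reserve, so that sets the price.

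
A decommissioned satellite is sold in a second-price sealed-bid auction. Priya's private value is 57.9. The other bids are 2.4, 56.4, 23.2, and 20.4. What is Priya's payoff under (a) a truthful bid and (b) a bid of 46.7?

The highest competing bid is 56.4.
Bidding truthfully at 57.9: Priya has the top bid, wins, and pays the second-highest bid 56.4. Payoff = 57.9 − 56.4 = 1.5.
Bidding 46.7: the top bid is 56.4 (a rival), so Priya loses. Payoff = 0.0.

Truthful: 1.5; alternative: 0.0.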